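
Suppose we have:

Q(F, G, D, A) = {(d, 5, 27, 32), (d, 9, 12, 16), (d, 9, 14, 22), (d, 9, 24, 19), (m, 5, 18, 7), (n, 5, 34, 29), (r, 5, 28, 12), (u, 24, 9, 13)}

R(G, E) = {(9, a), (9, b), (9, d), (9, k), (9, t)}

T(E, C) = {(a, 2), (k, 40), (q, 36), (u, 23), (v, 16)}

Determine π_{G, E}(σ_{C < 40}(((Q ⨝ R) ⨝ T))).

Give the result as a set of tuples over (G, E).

{(9, a)}

Natural join on G: {(d, 9, 12, 16, a), (d, 9, 12, 16, b), (d, 9, 12, 16, d), (d, 9, 12, 16, k), (d, 9, 12, 16, t), (d, 9, 14, 22, a), (d, 9, 14, 22, b), (d, 9, 14, 22, d), (d, 9, 14, 22, k), (d, 9, 14, 22, t), (d, 9, 24, 19, a), (d, 9, 24, 19, b), (d, 9, 24, 19, d), (d, 9, 24, 19, k), (d, 9, 24, 19, t)}
Natural join on E: {(d, 9, 12, 16, a, 2), (d, 9, 12, 16, k, 40), (d, 9, 14, 22, a, 2), (d, 9, 14, 22, k, 40), (d, 9, 24, 19, a, 2), (d, 9, 24, 19, k, 40)}
Apply σ_{C < 40}; surviving tuples: {(d, 9, 12, 16, a, 2), (d, 9, 14, 22, a, 2), (d, 9, 24, 19, a, 2)}
π[G, E]: project onto (G, E) (2 duplicate(s) eliminated) → {(9, a)}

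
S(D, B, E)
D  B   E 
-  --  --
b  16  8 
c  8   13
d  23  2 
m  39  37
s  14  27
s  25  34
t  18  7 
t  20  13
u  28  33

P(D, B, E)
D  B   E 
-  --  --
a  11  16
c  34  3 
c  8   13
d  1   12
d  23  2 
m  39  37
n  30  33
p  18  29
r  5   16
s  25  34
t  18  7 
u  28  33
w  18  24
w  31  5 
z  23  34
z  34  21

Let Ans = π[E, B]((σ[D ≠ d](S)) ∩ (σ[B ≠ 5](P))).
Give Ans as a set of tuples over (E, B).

{(13, 8), (33, 28), (34, 25), (37, 39), (7, 18)}

Selection D ≠ d: {(b, 16, 8), (c, 8, 13), (m, 39, 37), (s, 14, 27), (s, 25, 34), (t, 18, 7), (t, 20, 13), (u, 28, 33)}
Selection B ≠ 5: {(a, 11, 16), (c, 34, 3), (c, 8, 13), (d, 1, 12), (d, 23, 2), (m, 39, 37), (n, 30, 33), (p, 18, 29), (s, 25, 34), (t, 18, 7), (u, 28, 33), (w, 18, 24), (w, 31, 5), (z, 23, 34), (z, 34, 21)}
Intersection: {(b, 16, 8), (c, 8, 13), (m, 39, 37), (s, 14, 27), (s, 25, 34), (t, 18, 7), (t, 20, 13), (u, 28, 33)} with {(a, 11, 16), (c, 34, 3), (c, 8, 13), (d, 1, 12), (d, 23, 2), (m, 39, 37), (n, 30, 33), (p, 18, 29), (s, 25, 34), (t, 18, 7), (u, 28, 33), (w, 18, 24), (w, 31, 5), (z, 23, 34), (z, 34, 21)} → {(c, 8, 13), (m, 39, 37), (s, 25, 34), (t, 18, 7), (u, 28, 33)}
π_{E, B} gives {(13, 8), (33, 28), (34, 25), (37, 39), (7, 18)}.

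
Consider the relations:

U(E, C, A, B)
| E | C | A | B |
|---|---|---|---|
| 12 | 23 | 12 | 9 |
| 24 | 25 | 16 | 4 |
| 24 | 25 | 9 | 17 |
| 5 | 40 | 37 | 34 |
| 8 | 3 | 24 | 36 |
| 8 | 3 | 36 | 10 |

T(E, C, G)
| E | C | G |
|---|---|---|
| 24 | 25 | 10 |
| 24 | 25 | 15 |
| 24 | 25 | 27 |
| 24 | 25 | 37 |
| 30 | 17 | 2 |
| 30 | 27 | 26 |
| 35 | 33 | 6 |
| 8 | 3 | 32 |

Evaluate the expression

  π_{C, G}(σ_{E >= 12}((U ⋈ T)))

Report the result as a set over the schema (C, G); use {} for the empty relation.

{(25, 10), (25, 15), (25, 27), (25, 37)}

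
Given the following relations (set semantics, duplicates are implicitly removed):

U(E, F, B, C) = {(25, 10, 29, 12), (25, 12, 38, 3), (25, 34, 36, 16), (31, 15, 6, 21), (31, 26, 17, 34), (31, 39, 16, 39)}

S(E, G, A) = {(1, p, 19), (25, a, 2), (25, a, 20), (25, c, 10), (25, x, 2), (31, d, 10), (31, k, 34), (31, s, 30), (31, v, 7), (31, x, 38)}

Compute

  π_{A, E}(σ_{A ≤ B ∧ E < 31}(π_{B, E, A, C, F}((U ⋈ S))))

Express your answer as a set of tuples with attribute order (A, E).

Joining U and S on E yields {(25, 10, 29, 12, a, 2), (25, 10, 29, 12, a, 20), (25, 10, 29, 12, c, 10), (25, 10, 29, 12, x, 2), (25, 12, 38, 3, a, 2), (25, 12, 38, 3, a, 20), (25, 12, 38, 3, c, 10), (25, 12, 38, 3, x, 2), (25, 34, 36, 16, a, 2), (25, 34, 36, 16, a, 20), (25, 34, 36, 16, c, 10), (25, 34, 36, 16, x, 2), (31, 15, 6, 21, d, 10), (31, 15, 6, 21, k, 34), (31, 15, 6, 21, s, 30), (31, 15, 6, 21, v, 7), (31, 15, 6, 21, x, 38), (31, 26, 17, 34, d, 10), (31, 26, 17, 34, k, 34), (31, 26, 17, 34, s, 30), (31, 26, 17, 34, v, 7), (31, 26, 17, 34, x, 38), (31, 39, 16, 39, d, 10), (31, 39, 16, 39, k, 34), (31, 39, 16, 39, s, 30), (31, 39, 16, 39, v, 7), (31, 39, 16, 39, x, 38)}.
Keep only column(s) B, E, A, C, F (3 duplicate(s) eliminated): {(16, 31, 10, 39, 39), (16, 31, 30, 39, 39), (16, 31, 34, 39, 39), (16, 31, 38, 39, 39), (16, 31, 7, 39, 39), (17, 31, 10, 34, 26), (17, 31, 30, 34, 26), (17, 31, 34, 34, 26), (17, 31, 38, 34, 26), (17, 31, 7, 34, 26), (29, 25, 10, 12, 10), (29, 25, 2, 12, 10), (29, 25, 20, 12, 10), (36, 25, 10, 16, 34), (36, 25, 2, 16, 34), (36, 25, 20, 16, 34), (38, 25, 10, 3, 12), (38, 25, 2, 3, 12), (38, 25, 20, 3, 12), (6, 31, 10, 21, 15), (6, 31, 30, 21, 15), (6, 31, 34, 21, 15), (6, 31, 38, 21, 15), (6, 31, 7, 21, 15)}
Apply σ_{A ≤ B ∧ E < 31}; surviving tuples: {(29, 25, 10, 12, 10), (29, 25, 2, 12, 10), (29, 25, 20, 12, 10), (36, 25, 10, 16, 34), (36, 25, 2, 16, 34), (36, 25, 20, 16, 34), (38, 25, 10, 3, 12), (38, 25, 2, 3, 12), (38, 25, 20, 3, 12)}
Keep only column(s) A, E (6 duplicate(s) eliminated): {(10, 25), (2, 25), (20, 25)}

{(10, 25), (2, 25), (20, 25)}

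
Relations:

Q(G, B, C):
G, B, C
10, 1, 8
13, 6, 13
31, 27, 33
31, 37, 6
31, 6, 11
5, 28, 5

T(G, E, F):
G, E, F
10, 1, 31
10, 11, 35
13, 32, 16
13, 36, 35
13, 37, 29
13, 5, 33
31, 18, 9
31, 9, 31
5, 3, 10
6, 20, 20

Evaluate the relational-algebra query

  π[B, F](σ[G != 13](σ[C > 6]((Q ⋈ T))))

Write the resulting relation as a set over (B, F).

Natural join on G: {(10, 1, 8, 1, 31), (10, 1, 8, 11, 35), (13, 6, 13, 32, 16), (13, 6, 13, 36, 35), (13, 6, 13, 37, 29), (13, 6, 13, 5, 33), (31, 27, 33, 18, 9), (31, 27, 33, 9, 31), (31, 37, 6, 18, 9), (31, 37, 6, 9, 31), (31, 6, 11, 18, 9), (31, 6, 11, 9, 31), (5, 28, 5, 3, 10)}
Selection C > 6: {(10, 1, 8, 1, 31), (10, 1, 8, 11, 35), (13, 6, 13, 32, 16), (13, 6, 13, 36, 35), (13, 6, 13, 37, 29), (13, 6, 13, 5, 33), (31, 27, 33, 18, 9), (31, 27, 33, 9, 31), (31, 6, 11, 18, 9), (31, 6, 11, 9, 31)}
Selection G != 13: {(10, 1, 8, 1, 31), (10, 1, 8, 11, 35), (31, 27, 33, 18, 9), (31, 27, 33, 9, 31), (31, 6, 11, 18, 9), (31, 6, 11, 9, 31)}
π[B, F]: project onto (B, F) → {(1, 31), (1, 35), (27, 31), (27, 9), (6, 31), (6, 9)}

{(1, 31), (1, 35), (27, 31), (27, 9), (6, 31), (6, 9)}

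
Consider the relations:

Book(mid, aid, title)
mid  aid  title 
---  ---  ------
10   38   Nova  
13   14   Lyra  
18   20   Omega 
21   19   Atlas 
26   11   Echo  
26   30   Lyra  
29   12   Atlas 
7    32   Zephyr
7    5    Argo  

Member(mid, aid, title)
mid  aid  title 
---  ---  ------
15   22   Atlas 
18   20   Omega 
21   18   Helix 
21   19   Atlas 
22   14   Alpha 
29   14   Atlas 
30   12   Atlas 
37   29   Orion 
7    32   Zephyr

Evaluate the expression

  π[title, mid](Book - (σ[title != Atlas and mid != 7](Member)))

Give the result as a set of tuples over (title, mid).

{(Argo, 7), (Atlas, 21), (Atlas, 29), (Echo, 26), (Lyra, 13), (Lyra, 26), (Nova, 10), (Zephyr, 7)}

Apply σ_{title != Atlas and mid != 7}; surviving tuples: {(18, 20, Omega), (21, 18, Helix), (22, 14, Alpha), (37, 29, Orion)}
Taking the difference: {(10, 38, Nova), (13, 14, Lyra), (21, 19, Atlas), (26, 11, Echo), (26, 30, Lyra), (29, 12, Atlas), (7, 32, Zephyr), (7, 5, Argo)}
Keep only column(s) title, mid: {(Argo, 7), (Atlas, 21), (Atlas, 29), (Echo, 26), (Lyra, 13), (Lyra, 26), (Nova, 10), (Zephyr, 7)}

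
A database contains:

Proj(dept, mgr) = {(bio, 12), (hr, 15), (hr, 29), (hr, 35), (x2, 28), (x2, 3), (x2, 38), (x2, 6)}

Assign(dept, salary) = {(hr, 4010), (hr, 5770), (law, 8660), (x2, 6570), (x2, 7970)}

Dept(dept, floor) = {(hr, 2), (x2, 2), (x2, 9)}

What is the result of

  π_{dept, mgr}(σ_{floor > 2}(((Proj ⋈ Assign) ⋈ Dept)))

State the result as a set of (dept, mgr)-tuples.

{(x2, 28), (x2, 3), (x2, 38), (x2, 6)}

Proj ⋈ Assign (natural join on dept): {(hr, 15, 4010), (hr, 15, 5770), (hr, 29, 4010), (hr, 29, 5770), (hr, 35, 4010), (hr, 35, 5770), (x2, 28, 6570), (x2, 28, 7970), (x2, 3, 6570), (x2, 3, 7970), (x2, 38, 6570), (x2, 38, 7970), (x2, 6, 6570), (x2, 6, 7970)}
(Proj ⋈ Assign) ⋈ Dept (natural join on dept): {(hr, 15, 4010, 2), (hr, 15, 5770, 2), (hr, 29, 4010, 2), (hr, 29, 5770, 2), (hr, 35, 4010, 2), (hr, 35, 5770, 2), (x2, 28, 6570, 2), (x2, 28, 6570, 9), (x2, 28, 7970, 2), (x2, 28, 7970, 9), (x2, 3, 6570, 2), (x2, 3, 6570, 9), (x2, 3, 7970, 2), (x2, 3, 7970, 9), (x2, 38, 6570, 2), (x2, 38, 6570, 9), (x2, 38, 7970, 2), (x2, 38, 7970, 9), (x2, 6, 6570, 2), (x2, 6, 6570, 9), (x2, 6, 7970, 2), (x2, 6, 7970, 9)}
Filtering on floor > 2 leaves {(x2, 28, 6570, 9), (x2, 28, 7970, 9), (x2, 3, 6570, 9), (x2, 3, 7970, 9), (x2, 38, 6570, 9), (x2, 38, 7970, 9), (x2, 6, 6570, 9), (x2, 6, 7970, 9)}.
Keep only column(s) dept, mgr (4 duplicate(s) eliminated): {(x2, 28), (x2, 3), (x2, 38), (x2, 6)}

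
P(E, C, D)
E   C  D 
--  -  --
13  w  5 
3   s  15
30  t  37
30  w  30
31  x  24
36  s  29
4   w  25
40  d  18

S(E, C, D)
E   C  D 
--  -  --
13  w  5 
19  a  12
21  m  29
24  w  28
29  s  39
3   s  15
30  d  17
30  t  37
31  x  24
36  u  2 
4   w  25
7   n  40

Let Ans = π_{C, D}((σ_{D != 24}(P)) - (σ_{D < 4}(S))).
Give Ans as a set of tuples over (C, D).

{(d, 18), (s, 15), (s, 29), (t, 37), (w, 25), (w, 30), (w, 5)}

Selection D != 24: {(13, w, 5), (3, s, 15), (30, t, 37), (30, w, 30), (36, s, 29), (4, w, 25), (40, d, 18)}
Selection D < 4: {(36, u, 2)}
Set difference of the two operands is {(13, w, 5), (3, s, 15), (30, t, 37), (30, w, 30), (36, s, 29), (4, w, 25), (40, d, 18)}.
Keep only column(s) C, D: {(d, 18), (s, 15), (s, 29), (t, 37), (w, 25), (w, 30), (w, 5)}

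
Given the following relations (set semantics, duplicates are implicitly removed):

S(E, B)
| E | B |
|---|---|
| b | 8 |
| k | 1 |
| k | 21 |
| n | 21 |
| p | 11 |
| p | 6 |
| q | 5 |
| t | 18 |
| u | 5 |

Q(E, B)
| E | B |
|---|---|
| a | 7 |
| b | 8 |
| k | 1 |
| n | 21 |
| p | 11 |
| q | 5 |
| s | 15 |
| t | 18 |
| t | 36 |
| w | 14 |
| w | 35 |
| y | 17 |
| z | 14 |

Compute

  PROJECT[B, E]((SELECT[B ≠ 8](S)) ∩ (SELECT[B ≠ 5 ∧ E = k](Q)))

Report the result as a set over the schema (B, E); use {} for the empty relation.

Apply σ_{B ≠ 8}; surviving tuples: {(k, 1), (k, 21), (n, 21), (p, 11), (p, 6), (q, 5), (t, 18), (u, 5)}
Apply σ_{B ≠ 5 ∧ E = k}; surviving tuples: {(k, 1)}
Taking the intersection: {(k, 1)}
Projecting to B, E: {(1, k)}

{(1, k)}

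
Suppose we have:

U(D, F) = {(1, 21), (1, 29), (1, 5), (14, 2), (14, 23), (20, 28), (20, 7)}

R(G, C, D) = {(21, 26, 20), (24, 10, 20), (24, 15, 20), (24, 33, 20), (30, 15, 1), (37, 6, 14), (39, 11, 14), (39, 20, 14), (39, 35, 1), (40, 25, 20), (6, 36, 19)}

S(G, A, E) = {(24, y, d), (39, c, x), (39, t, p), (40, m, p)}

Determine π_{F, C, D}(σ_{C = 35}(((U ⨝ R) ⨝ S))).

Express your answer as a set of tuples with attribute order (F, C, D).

{(21, 35, 1), (29, 35, 1), (5, 35, 1)}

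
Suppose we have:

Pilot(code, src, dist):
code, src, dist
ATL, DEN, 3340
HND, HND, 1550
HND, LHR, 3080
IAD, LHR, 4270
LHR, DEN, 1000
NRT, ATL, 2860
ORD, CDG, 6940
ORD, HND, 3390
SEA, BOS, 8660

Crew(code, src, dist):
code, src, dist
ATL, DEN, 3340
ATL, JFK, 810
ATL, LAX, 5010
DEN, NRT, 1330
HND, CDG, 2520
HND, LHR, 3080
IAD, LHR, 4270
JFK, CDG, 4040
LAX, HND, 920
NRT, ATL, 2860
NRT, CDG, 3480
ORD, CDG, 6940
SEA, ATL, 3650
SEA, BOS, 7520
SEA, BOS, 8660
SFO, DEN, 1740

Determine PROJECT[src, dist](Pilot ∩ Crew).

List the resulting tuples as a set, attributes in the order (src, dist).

Set intersection of the two operands is {(ATL, DEN, 3340), (HND, LHR, 3080), (IAD, LHR, 4270), (NRT, ATL, 2860), (ORD, CDG, 6940), (SEA, BOS, 8660)}.
Projecting to src, dist: {(ATL, 2860), (BOS, 8660), (CDG, 6940), (DEN, 3340), (LHR, 3080), (LHR, 4270)}

{(ATL, 2860), (BOS, 8660), (CDG, 6940), (DEN, 3340), (LHR, 3080), (LHR, 4270)}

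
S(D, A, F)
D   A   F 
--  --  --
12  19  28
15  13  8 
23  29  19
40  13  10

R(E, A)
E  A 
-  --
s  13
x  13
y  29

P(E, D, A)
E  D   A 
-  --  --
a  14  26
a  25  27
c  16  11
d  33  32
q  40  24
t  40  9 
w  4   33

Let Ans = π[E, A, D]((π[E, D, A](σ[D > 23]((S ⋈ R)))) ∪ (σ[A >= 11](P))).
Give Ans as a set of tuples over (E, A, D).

{(a, 26, 14), (a, 27, 25), (c, 11, 16), (d, 32, 33), (q, 24, 40), (s, 13, 40), (w, 33, 4), (x, 13, 40)}

Natural join on A: {(15, 13, 8, s), (15, 13, 8, x), (23, 29, 19, y), (40, 13, 10, s), (40, 13, 10, x)}
σ[D > 23]: keep tuples satisfying D > 23 → {(40, 13, 10, s), (40, 13, 10, x)}
π[E, D, A]: project onto (E, D, A) → {(s, 40, 13), (x, 40, 13)}
σ[A >= 11]: keep tuples satisfying A >= 11 → {(a, 14, 26), (a, 25, 27), (c, 16, 11), (d, 33, 32), (q, 40, 24), (w, 4, 33)}
Set union of the two operands is {(a, 14, 26), (a, 25, 27), (c, 16, 11), (d, 33, 32), (q, 40, 24), (s, 40, 13), (w, 4, 33), (x, 40, 13)}.
π[E, A, D]: project onto (E, A, D) → {(a, 26, 14), (a, 27, 25), (c, 11, 16), (d, 32, 33), (q, 24, 40), (s, 13, 40), (w, 33, 4), (x, 13, 40)}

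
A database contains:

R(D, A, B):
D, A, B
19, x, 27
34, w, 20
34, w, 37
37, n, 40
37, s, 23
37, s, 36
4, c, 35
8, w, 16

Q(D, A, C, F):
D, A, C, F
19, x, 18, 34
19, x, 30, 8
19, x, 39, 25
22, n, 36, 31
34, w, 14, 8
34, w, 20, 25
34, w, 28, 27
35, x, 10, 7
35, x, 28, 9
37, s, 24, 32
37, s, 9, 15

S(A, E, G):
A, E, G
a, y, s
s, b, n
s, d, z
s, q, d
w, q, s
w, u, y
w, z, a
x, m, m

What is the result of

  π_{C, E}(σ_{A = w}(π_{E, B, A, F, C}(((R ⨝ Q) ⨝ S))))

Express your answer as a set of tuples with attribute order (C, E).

Joining R and Q on D, A yields {(19, x, 27, 18, 34), (19, x, 27, 30, 8), (19, x, 27, 39, 25), (34, w, 20, 14, 8), (34, w, 20, 20, 25), (34, w, 20, 28, 27), (34, w, 37, 14, 8), (34, w, 37, 20, 25), (34, w, 37, 28, 27), (37, s, 23, 24, 32), (37, s, 23, 9, 15), (37, s, 36, 24, 32), (37, s, 36, 9, 15)}.
Joining (R ⨝ Q) and S on A yields {(19, x, 27, 18, 34, m, m), (19, x, 27, 30, 8, m, m), (19, x, 27, 39, 25, m, m), (34, w, 20, 14, 8, q, s), (34, w, 20, 14, 8, u, y), (34, w, 20, 14, 8, z, a), (34, w, 20, 20, 25, q, s), (34, w, 20, 20, 25, u, y), (34, w, 20, 20, 25, z, a), (34, w, 20, 28, 27, q, s), (34, w, 20, 28, 27, u, y), (34, w, 20, 28, 27, z, a), (34, w, 37, 14, 8, q, s), (34, w, 37, 14, 8, u, y), (34, w, 37, 14, 8, z, a), (34, w, 37, 20, 25, q, s), (34, w, 37, 20, 25, u, y), (34, w, 37, 20, 25, z, a), (34, w, 37, 28, 27, q, s), (34, w, 37, 28, 27, u, y), (34, w, 37, 28, 27, z, a), (37, s, 23, 24, 32, b, n), (37, s, 23, 24, 32, d, z), (37, s, 23, 24, 32, q, d), (37, s, 23, 9, 15, b, n), (37, s, 23, 9, 15, d, z), (37, s, 23, 9, 15, q, d), (37, s, 36, 24, 32, b, n), (37, s, 36, 24, 32, d, z), (37, s, 36, 24, 32, q, d), (37, s, 36, 9, 15, b, n), (37, s, 36, 9, 15, d, z), (37, s, 36, 9, 15, q, d)}.
π[E, B, A, F, C]: project onto (E, B, A, F, C) → {(b, 23, s, 15, 9), (b, 23, s, 32, 24), (b, 36, s, 15, 9), (b, 36, s, 32, 24), (d, 23, s, 15, 9), (d, 23, s, 32, 24), (d, 36, s, 15, 9), (d, 36, s, 32, 24), (m, 27, x, 25, 39), (m, 27, x, 34, 18), (m, 27, x, 8, 30), (q, 20, w, 25, 20), (q, 20, w, 27, 28), (q, 20, w, 8, 14), (q, 23, s, 15, 9), (q, 23, s, 32, 24), (q, 36, s, 15, 9), (q, 36, s, 32, 24), (q, 37, w, 25, 20), (q, 37, w, 27, 28), (q, 37, w, 8, 14), (u, 20, w, 25, 20), (u, 20, w, 27, 28), (u, 20, w, 8, 14), (u, 37, w, 25, 20), (u, 37, w, 27, 28), (u, 37, w, 8, 14), (z, 20, w, 25, 20), (z, 20, w, 27, 28), (z, 20, w, 8, 14), (z, 37, w, 25, 20), (z, 37, w, 27, 28), (z, 37, w, 8, 14)}
Filtering on A = w leaves {(q, 20, w, 25, 20), (q, 20, w, 27, 28), (q, 20, w, 8, 14), (q, 37, w, 25, 20), (q, 37, w, 27, 28), (q, 37, w, 8, 14), (u, 20, w, 25, 20), (u, 20, w, 27, 28), (u, 20, w, 8, 14), (u, 37, w, 25, 20), (u, 37, w, 27, 28), (u, 37, w, 8, 14), (z, 20, w, 25, 20), (z, 20, w, 27, 28), (z, 20, w, 8, 14), (z, 37, w, 25, 20), (z, 37, w, 27, 28), (z, 37, w, 8, 14)}.
π[C, E]: project onto (C, E) (9 duplicate(s) eliminated) → {(14, q), (14, u), (14, z), (20, q), (20, u), (20, z), (28, q), (28, u), (28, z)}

{(14, q), (14, u), (14, z), (20, q), (20, u), (20, z), (28, q), (28, u), (28, z)}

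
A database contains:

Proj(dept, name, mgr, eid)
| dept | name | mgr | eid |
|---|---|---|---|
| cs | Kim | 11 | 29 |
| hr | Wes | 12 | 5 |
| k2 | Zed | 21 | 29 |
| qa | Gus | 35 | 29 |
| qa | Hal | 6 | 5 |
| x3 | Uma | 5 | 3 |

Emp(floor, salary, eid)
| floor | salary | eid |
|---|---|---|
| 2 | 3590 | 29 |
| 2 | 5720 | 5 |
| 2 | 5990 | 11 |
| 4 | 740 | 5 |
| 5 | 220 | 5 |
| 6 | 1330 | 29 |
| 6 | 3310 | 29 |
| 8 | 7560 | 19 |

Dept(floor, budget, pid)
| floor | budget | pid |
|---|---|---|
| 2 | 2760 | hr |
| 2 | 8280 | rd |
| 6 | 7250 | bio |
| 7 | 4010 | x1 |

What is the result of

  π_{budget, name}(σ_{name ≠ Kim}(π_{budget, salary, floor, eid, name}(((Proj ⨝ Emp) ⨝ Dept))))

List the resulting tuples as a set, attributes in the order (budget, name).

{(2760, Gus), (2760, Hal), (2760, Wes), (2760, Zed), (7250, Gus), (7250, Zed), (8280, Gus), (8280, Hal), (8280, Wes), (8280, Zed)}

Proj ⋈ Emp (natural join on eid): {(cs, Kim, 11, 29, 2, 3590), (cs, Kim, 11, 29, 6, 1330), (cs, Kim, 11, 29, 6, 3310), (hr, Wes, 12, 5, 2, 5720), (hr, Wes, 12, 5, 4, 740), (hr, Wes, 12, 5, 5, 220), (k2, Zed, 21, 29, 2, 3590), (k2, Zed, 21, 29, 6, 1330), (k2, Zed, 21, 29, 6, 3310), (qa, Gus, 35, 29, 2, 3590), (qa, Gus, 35, 29, 6, 1330), (qa, Gus, 35, 29, 6, 3310), (qa, Hal, 6, 5, 2, 5720), (qa, Hal, 6, 5, 4, 740), (qa, Hal, 6, 5, 5, 220)}
(Proj ⨝ Emp) ⋈ Dept (natural join on floor): {(cs, Kim, 11, 29, 2, 3590, 2760, hr), (cs, Kim, 11, 29, 2, 3590, 8280, rd), (cs, Kim, 11, 29, 6, 1330, 7250, bio), (cs, Kim, 11, 29, 6, 3310, 7250, bio), (hr, Wes, 12, 5, 2, 5720, 2760, hr), (hr, Wes, 12, 5, 2, 5720, 8280, rd), (k2, Zed, 21, 29, 2, 3590, 2760, hr), (k2, Zed, 21, 29, 2, 3590, 8280, rd), (k2, Zed, 21, 29, 6, 1330, 7250, bio), (k2, Zed, 21, 29, 6, 3310, 7250, bio), (qa, Gus, 35, 29, 2, 3590, 2760, hr), (qa, Gus, 35, 29, 2, 3590, 8280, rd), (qa, Gus, 35, 29, 6, 1330, 7250, bio), (qa, Gus, 35, 29, 6, 3310, 7250, bio), (qa, Hal, 6, 5, 2, 5720, 2760, hr), (qa, Hal, 6, 5, 2, 5720, 8280, rd)}
π_{budget, salary, floor, eid, name} gives {(2760, 3590, 2, 29, Gus), (2760, 3590, 2, 29, Kim), (2760, 3590, 2, 29, Zed), (2760, 5720, 2, 5, Hal), (2760, 5720, 2, 5, Wes), (7250, 1330, 6, 29, Gus), (7250, 1330, 6, 29, Kim), (7250, 1330, 6, 29, Zed), (7250, 3310, 6, 29, Gus), (7250, 3310, 6, 29, Kim), (7250, 3310, 6, 29, Zed), (8280, 3590, 2, 29, Gus), (8280, 3590, 2, 29, Kim), (8280, 3590, 2, 29, Zed), (8280, 5720, 2, 5, Hal), (8280, 5720, 2, 5, Wes)}.
Selection name ≠ Kim: {(2760, 3590, 2, 29, Gus), (2760, 3590, 2, 29, Zed), (2760, 5720, 2, 5, Hal), (2760, 5720, 2, 5, Wes), (7250, 1330, 6, 29, Gus), (7250, 1330, 6, 29, Zed), (7250, 3310, 6, 29, Gus), (7250, 3310, 6, 29, Zed), (8280, 3590, 2, 29, Gus), (8280, 3590, 2, 29, Zed), (8280, 5720, 2, 5, Hal), (8280, 5720, 2, 5, Wes)}
π_{budget, name} gives {(2760, Gus), (2760, Hal), (2760, Wes), (2760, Zed), (7250, Gus), (7250, Zed), (8280, Gus), (8280, Hal), (8280, Wes), (8280, Zed)} (2 duplicate(s) eliminated).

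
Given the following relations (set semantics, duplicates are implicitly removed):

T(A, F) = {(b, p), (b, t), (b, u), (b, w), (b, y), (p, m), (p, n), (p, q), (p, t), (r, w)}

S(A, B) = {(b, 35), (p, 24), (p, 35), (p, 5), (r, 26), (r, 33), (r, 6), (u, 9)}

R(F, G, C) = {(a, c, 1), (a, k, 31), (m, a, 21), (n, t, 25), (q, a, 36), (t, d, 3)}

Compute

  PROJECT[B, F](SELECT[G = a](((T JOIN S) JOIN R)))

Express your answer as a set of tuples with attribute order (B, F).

Natural join on A: {(b, p, 35), (b, t, 35), (b, u, 35), (b, w, 35), (b, y, 35), (p, m, 24), (p, m, 35), (p, m, 5), (p, n, 24), (p, n, 35), (p, n, 5), (p, q, 24), (p, q, 35), (p, q, 5), (p, t, 24), (p, t, 35), (p, t, 5), (r, w, 26), (r, w, 33), (r, w, 6)}
Natural join on F: {(b, t, 35, d, 3), (p, m, 24, a, 21), (p, m, 35, a, 21), (p, m, 5, a, 21), (p, n, 24, t, 25), (p, n, 35, t, 25), (p, n, 5, t, 25), (p, q, 24, a, 36), (p, q, 35, a, 36), (p, q, 5, a, 36), (p, t, 24, d, 3), (p, t, 35, d, 3), (p, t, 5, d, 3)}
σ[G = a]: keep tuples satisfying G = a → {(p, m, 24, a, 21), (p, m, 35, a, 21), (p, m, 5, a, 21), (p, q, 24, a, 36), (p, q, 35, a, 36), (p, q, 5, a, 36)}
π[B, F]: project onto (B, F) → {(24, m), (24, q), (35, m), (35, q), (5, m), (5, q)}

{(24, m), (24, q), (35, m), (35, q), (5, m), (5, q)}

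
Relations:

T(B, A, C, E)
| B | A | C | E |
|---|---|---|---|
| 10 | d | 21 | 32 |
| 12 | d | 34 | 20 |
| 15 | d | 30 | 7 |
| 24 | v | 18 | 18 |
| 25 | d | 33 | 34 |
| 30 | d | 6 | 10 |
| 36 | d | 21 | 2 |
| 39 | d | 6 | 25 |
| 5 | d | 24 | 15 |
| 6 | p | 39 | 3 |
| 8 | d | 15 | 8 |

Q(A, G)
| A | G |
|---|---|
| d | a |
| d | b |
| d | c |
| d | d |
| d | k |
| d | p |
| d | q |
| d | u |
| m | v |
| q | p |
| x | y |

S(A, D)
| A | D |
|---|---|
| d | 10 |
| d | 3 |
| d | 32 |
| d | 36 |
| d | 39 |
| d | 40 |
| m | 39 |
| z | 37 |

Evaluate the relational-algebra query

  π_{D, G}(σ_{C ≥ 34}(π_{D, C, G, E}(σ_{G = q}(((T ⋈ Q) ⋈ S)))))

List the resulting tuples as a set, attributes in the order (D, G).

{(10, q), (3, q), (32, q), (36, q), (39, q), (40, q)}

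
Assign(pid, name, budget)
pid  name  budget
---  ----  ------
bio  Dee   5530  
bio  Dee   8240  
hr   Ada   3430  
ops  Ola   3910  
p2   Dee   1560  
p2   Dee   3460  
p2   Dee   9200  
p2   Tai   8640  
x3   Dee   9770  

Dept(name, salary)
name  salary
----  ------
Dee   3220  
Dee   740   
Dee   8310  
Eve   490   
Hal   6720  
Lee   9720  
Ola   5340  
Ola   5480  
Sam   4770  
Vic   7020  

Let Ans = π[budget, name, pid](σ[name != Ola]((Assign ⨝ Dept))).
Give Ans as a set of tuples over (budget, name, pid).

Joining Assign and Dept on name yields {(bio, Dee, 5530, 3220), (bio, Dee, 5530, 740), (bio, Dee, 5530, 8310), (bio, Dee, 8240, 3220), (bio, Dee, 8240, 740), (bio, Dee, 8240, 8310), (ops, Ola, 3910, 5340), (ops, Ola, 3910, 5480), (p2, Dee, 1560, 3220), (p2, Dee, 1560, 740), (p2, Dee, 1560, 8310), (p2, Dee, 3460, 3220), (p2, Dee, 3460, 740), (p2, Dee, 3460, 8310), (p2, Dee, 9200, 3220), (p2, Dee, 9200, 740), (p2, Dee, 9200, 8310), (x3, Dee, 9770, 3220), (x3, Dee, 9770, 740), (x3, Dee, 9770, 8310)}.
Apply σ_{name != Ola}; surviving tuples: {(bio, Dee, 5530, 3220), (bio, Dee, 5530, 740), (bio, Dee, 5530, 8310), (bio, Dee, 8240, 3220), (bio, Dee, 8240, 740), (bio, Dee, 8240, 8310), (p2, Dee, 1560, 3220), (p2, Dee, 1560, 740), (p2, Dee, 1560, 8310), (p2, Dee, 3460, 3220), (p2, Dee, 3460, 740), (p2, Dee, 3460, 8310), (p2, Dee, 9200, 3220), (p2, Dee, 9200, 740), (p2, Dee, 9200, 8310), (x3, Dee, 9770, 3220), (x3, Dee, 9770, 740), (x3, Dee, 9770, 8310)}
π[budget, name, pid]: project onto (budget, name, pid) (12 duplicate(s) eliminated) → {(1560, Dee, p2), (3460, Dee, p2), (5530, Dee, bio), (8240, Dee, bio), (9200, Dee, p2), (9770, Dee, x3)}

{(1560, Dee, p2), (3460, Dee, p2), (5530, Dee, bio), (8240, Dee, bio), (9200, Dee, p2), (9770, Dee, x3)}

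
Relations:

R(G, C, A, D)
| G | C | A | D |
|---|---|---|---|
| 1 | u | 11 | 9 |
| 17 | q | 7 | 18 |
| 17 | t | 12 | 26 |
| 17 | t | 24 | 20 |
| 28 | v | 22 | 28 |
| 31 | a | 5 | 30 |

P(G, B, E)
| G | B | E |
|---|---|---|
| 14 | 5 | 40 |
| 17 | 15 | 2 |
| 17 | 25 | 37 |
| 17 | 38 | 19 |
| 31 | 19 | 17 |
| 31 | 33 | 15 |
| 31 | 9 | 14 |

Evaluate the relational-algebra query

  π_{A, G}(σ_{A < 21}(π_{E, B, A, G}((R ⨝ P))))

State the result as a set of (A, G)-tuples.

{(12, 17), (5, 31), (7, 17)}

Joining R and P on G yields {(17, q, 7, 18, 15, 2), (17, q, 7, 18, 25, 37), (17, q, 7, 18, 38, 19), (17, t, 12, 26, 15, 2), (17, t, 12, 26, 25, 37), (17, t, 12, 26, 38, 19), (17, t, 24, 20, 15, 2), (17, t, 24, 20, 25, 37), (17, t, 24, 20, 38, 19), (31, a, 5, 30, 19, 17), (31, a, 5, 30, 33, 15), (31, a, 5, 30, 9, 14)}.
π_{E, B, A, G} gives {(14, 9, 5, 31), (15, 33, 5, 31), (17, 19, 5, 31), (19, 38, 12, 17), (19, 38, 24, 17), (19, 38, 7, 17), (2, 15, 12, 17), (2, 15, 24, 17), (2, 15, 7, 17), (37, 25, 12, 17), (37, 25, 24, 17), (37, 25, 7, 17)}.
Apply σ_{A < 21}; surviving tuples: {(14, 9, 5, 31), (15, 33, 5, 31), (17, 19, 5, 31), (19, 38, 12, 17), (19, 38, 7, 17), (2, 15, 12, 17), (2, 15, 7, 17), (37, 25, 12, 17), (37, 25, 7, 17)}
π_{A, G} gives {(12, 17), (5, 31), (7, 17)} (6 duplicate(s) eliminated).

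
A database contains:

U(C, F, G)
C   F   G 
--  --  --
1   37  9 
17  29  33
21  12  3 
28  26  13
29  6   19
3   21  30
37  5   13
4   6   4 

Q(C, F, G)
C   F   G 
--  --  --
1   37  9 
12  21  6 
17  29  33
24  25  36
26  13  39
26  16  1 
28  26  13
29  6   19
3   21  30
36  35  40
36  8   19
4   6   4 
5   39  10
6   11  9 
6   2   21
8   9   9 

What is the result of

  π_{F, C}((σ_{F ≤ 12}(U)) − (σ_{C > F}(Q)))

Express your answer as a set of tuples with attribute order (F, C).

{(12, 21), (5, 37), (6, 4)}

σ[F ≤ 12]: keep tuples satisfying F ≤ 12 → {(21, 12, 3), (29, 6, 19), (37, 5, 13), (4, 6, 4)}
σ[C > F]: keep tuples satisfying C > F → {(26, 13, 39), (26, 16, 1), (28, 26, 13), (29, 6, 19), (36, 35, 40), (36, 8, 19), (6, 2, 21)}
Difference: {(21, 12, 3), (29, 6, 19), (37, 5, 13), (4, 6, 4)} with {(26, 13, 39), (26, 16, 1), (28, 26, 13), (29, 6, 19), (36, 35, 40), (36, 8, 19), (6, 2, 21)} → {(21, 12, 3), (37, 5, 13), (4, 6, 4)}
π_{F, C} gives {(12, 21), (5, 37), (6, 4)}.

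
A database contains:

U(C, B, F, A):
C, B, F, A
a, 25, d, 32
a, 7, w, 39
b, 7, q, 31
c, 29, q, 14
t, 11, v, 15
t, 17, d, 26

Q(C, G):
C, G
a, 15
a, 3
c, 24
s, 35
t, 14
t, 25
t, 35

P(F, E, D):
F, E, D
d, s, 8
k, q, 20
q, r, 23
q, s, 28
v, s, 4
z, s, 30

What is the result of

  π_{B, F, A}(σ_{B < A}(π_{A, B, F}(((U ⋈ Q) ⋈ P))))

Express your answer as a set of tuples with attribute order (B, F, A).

{(11, v, 15), (17, d, 26), (25, d, 32)}

U ⋈ Q (natural join on C): {(a, 25, d, 32, 15), (a, 25, d, 32, 3), (a, 7, w, 39, 15), (a, 7, w, 39, 3), (c, 29, q, 14, 24), (t, 11, v, 15, 14), (t, 11, v, 15, 25), (t, 11, v, 15, 35), (t, 17, d, 26, 14), (t, 17, d, 26, 25), (t, 17, d, 26, 35)}
(U ⋈ Q) ⋈ P (natural join on F): {(a, 25, d, 32, 15, s, 8), (a, 25, d, 32, 3, s, 8), (c, 29, q, 14, 24, r, 23), (c, 29, q, 14, 24, s, 28), (t, 11, v, 15, 14, s, 4), (t, 11, v, 15, 25, s, 4), (t, 11, v, 15, 35, s, 4), (t, 17, d, 26, 14, s, 8), (t, 17, d, 26, 25, s, 8), (t, 17, d, 26, 35, s, 8)}
π[A, B, F]: project onto (A, B, F) (6 duplicate(s) eliminated) → {(14, 29, q), (15, 11, v), (26, 17, d), (32, 25, d)}
Selection B < A: {(15, 11, v), (26, 17, d), (32, 25, d)}
π[B, F, A]: project onto (B, F, A) → {(11, v, 15), (17, d, 26), (25, d, 32)}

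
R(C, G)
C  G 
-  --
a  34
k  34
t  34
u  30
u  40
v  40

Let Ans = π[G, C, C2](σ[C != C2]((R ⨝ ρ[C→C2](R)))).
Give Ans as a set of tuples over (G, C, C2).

{(34, a, k), (34, a, t), (34, k, a), (34, k, t), (34, t, a), (34, t, k), (40, u, v), (40, v, u)}

ρ[C→C2]: schema becomes (C2, G); tuples unchanged.
Joining R and ρ[C→C2](R) on G yields {(a, 34, a), (a, 34, k), (a, 34, t), (k, 34, a), (k, 34, k), (k, 34, t), (t, 34, a), (t, 34, k), (t, 34, t), (u, 30, u), (u, 40, u), (u, 40, v), (v, 40, u), (v, 40, v)}.
Selection C != C2: {(a, 34, k), (a, 34, t), (k, 34, a), (k, 34, t), (t, 34, a), (t, 34, k), (u, 40, v), (v, 40, u)}
Keep only column(s) G, C, C2: {(34, a, k), (34, a, t), (34, k, a), (34, k, t), (34, t, a), (34, t, k), (40, u, v), (40, v, u)}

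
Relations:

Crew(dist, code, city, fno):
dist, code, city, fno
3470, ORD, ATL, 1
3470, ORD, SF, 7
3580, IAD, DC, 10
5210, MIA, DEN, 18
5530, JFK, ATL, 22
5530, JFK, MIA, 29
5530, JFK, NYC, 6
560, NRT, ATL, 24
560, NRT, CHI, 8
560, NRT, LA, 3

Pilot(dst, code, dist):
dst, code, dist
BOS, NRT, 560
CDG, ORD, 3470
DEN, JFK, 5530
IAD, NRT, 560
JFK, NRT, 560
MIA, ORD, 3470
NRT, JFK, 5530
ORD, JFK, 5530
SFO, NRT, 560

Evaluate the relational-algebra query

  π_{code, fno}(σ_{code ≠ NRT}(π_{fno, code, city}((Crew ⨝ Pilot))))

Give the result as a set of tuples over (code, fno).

{(JFK, 22), (JFK, 29), (JFK, 6), (ORD, 1), (ORD, 7)}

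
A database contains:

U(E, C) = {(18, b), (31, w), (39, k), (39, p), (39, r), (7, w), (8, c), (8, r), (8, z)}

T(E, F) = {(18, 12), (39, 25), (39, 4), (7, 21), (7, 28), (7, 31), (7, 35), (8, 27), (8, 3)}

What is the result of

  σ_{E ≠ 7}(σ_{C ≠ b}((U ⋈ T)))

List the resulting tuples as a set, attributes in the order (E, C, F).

{(39, k, 25), (39, k, 4), (39, p, 25), (39, p, 4), (39, r, 25), (39, r, 4), (8, c, 27), (8, c, 3), (8, r, 27), (8, r, 3), (8, z, 27), (8, z, 3)}

Natural join on E: {(18, b, 12), (39, k, 25), (39, k, 4), (39, p, 25), (39, p, 4), (39, r, 25), (39, r, 4), (7, w, 21), (7, w, 28), (7, w, 31), (7, w, 35), (8, c, 27), (8, c, 3), (8, r, 27), (8, r, 3), (8, z, 27), (8, z, 3)}
Filtering on C ≠ b leaves {(39, k, 25), (39, k, 4), (39, p, 25), (39, p, 4), (39, r, 25), (39, r, 4), (7, w, 21), (7, w, 28), (7, w, 31), (7, w, 35), (8, c, 27), (8, c, 3), (8, r, 27), (8, r, 3), (8, z, 27), (8, z, 3)}.
Filtering on E ≠ 7 leaves {(39, k, 25), (39, k, 4), (39, p, 25), (39, p, 4), (39, r, 25), (39, r, 4), (8, c, 27), (8, c, 3), (8, r, 27), (8, r, 3), (8, z, 27), (8, z, 3)}.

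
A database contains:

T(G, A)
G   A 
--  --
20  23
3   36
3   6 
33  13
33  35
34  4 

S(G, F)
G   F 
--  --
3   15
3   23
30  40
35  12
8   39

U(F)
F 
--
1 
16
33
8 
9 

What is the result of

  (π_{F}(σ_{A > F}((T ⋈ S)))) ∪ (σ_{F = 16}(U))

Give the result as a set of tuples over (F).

{15, 16, 23}

Joining T and S on G yields {(3, 36, 15), (3, 36, 23), (3, 6, 15), (3, 6, 23)}.
Filtering on A > F leaves {(3, 36, 15), (3, 36, 23)}.
Keep only column(s) F: {15, 23}
Filtering on F = 16 leaves {16}.
Union: {15, 23} with {16} → {15, 16, 23}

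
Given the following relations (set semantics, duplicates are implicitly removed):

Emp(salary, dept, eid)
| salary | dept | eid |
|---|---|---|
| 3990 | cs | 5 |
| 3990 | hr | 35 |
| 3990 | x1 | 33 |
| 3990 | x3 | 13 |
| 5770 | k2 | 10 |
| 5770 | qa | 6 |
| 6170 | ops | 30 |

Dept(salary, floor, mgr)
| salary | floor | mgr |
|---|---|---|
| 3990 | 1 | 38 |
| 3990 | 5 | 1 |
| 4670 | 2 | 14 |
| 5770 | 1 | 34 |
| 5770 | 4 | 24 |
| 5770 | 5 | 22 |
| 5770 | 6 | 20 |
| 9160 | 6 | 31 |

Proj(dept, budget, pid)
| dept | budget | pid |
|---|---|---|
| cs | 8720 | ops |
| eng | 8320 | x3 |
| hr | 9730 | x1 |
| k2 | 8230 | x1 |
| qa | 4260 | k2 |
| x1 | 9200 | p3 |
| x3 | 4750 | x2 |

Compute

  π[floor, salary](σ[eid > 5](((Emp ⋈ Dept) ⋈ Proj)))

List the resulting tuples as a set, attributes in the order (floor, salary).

Natural join on salary: {(3990, cs, 5, 1, 38), (3990, cs, 5, 5, 1), (3990, hr, 35, 1, 38), (3990, hr, 35, 5, 1), (3990, x1, 33, 1, 38), (3990, x1, 33, 5, 1), (3990, x3, 13, 1, 38), (3990, x3, 13, 5, 1), (5770, k2, 10, 1, 34), (5770, k2, 10, 4, 24), (5770, k2, 10, 5, 22), (5770, k2, 10, 6, 20), (5770, qa, 6, 1, 34), (5770, qa, 6, 4, 24), (5770, qa, 6, 5, 22), (5770, qa, 6, 6, 20)}
Natural join on dept: {(3990, cs, 5, 1, 38, 8720, ops), (3990, cs, 5, 5, 1, 8720, ops), (3990, hr, 35, 1, 38, 9730, x1), (3990, hr, 35, 5, 1, 9730, x1), (3990, x1, 33, 1, 38, 9200, p3), (3990, x1, 33, 5, 1, 9200, p3), (3990, x3, 13, 1, 38, 4750, x2), (3990, x3, 13, 5, 1, 4750, x2), (5770, k2, 10, 1, 34, 8230, x1), (5770, k2, 10, 4, 24, 8230, x1), (5770, k2, 10, 5, 22, 8230, x1), (5770, k2, 10, 6, 20, 8230, x1), (5770, qa, 6, 1, 34, 4260, k2), (5770, qa, 6, 4, 24, 4260, k2), (5770, qa, 6, 5, 22, 4260, k2), (5770, qa, 6, 6, 20, 4260, k2)}
Selection eid > 5: {(3990, hr, 35, 1, 38, 9730, x1), (3990, hr, 35, 5, 1, 9730, x1), (3990, x1, 33, 1, 38, 9200, p3), (3990, x1, 33, 5, 1, 9200, p3), (3990, x3, 13, 1, 38, 4750, x2), (3990, x3, 13, 5, 1, 4750, x2), (5770, k2, 10, 1, 34, 8230, x1), (5770, k2, 10, 4, 24, 8230, x1), (5770, k2, 10, 5, 22, 8230, x1), (5770, k2, 10, 6, 20, 8230, x1), (5770, qa, 6, 1, 34, 4260, k2), (5770, qa, 6, 4, 24, 4260, k2), (5770, qa, 6, 5, 22, 4260, k2), (5770, qa, 6, 6, 20, 4260, k2)}
Projecting to floor, salary (8 duplicate(s) eliminated): {(1, 3990), (1, 5770), (4, 5770), (5, 3990), (5, 5770), (6, 5770)}

{(1, 3990), (1, 5770), (4, 5770), (5, 3990), (5, 5770), (6, 5770)}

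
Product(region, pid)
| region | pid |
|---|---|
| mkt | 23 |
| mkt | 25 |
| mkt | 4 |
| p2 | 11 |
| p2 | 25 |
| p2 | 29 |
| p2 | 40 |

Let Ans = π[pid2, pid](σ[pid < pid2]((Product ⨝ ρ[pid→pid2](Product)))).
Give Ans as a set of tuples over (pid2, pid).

ρ[pid→pid2]: schema becomes (region, pid2); tuples unchanged.
Joining Product and ρ[pid→pid2](Product) on region yields {(mkt, 23, 23), (mkt, 23, 25), (mkt, 23, 4), (mkt, 25, 23), (mkt, 25, 25), (mkt, 25, 4), (mkt, 4, 23), (mkt, 4, 25), (mkt, 4, 4), (p2, 11, 11), (p2, 11, 25), (p2, 11, 29), (p2, 11, 40), (p2, 25, 11), (p2, 25, 25), (p2, 25, 29), (p2, 25, 40), (p2, 29, 11), (p2, 29, 25), (p2, 29, 29), (p2, 29, 40), (p2, 40, 11), (p2, 40, 25), (p2, 40, 29), (p2, 40, 40)}.
Selection pid < pid2: {(mkt, 23, 25), (mkt, 4, 23), (mkt, 4, 25), (p2, 11, 25), (p2, 11, 29), (p2, 11, 40), (p2, 25, 29), (p2, 25, 40), (p2, 29, 40)}
π_{pid2, pid} gives {(23, 4), (25, 11), (25, 23), (25, 4), (29, 11), (29, 25), (40, 11), (40, 25), (40, 29)}.

{(23, 4), (25, 11), (25, 23), (25, 4), (29, 11), (29, 25), (40, 11), (40, 25), (40, 29)}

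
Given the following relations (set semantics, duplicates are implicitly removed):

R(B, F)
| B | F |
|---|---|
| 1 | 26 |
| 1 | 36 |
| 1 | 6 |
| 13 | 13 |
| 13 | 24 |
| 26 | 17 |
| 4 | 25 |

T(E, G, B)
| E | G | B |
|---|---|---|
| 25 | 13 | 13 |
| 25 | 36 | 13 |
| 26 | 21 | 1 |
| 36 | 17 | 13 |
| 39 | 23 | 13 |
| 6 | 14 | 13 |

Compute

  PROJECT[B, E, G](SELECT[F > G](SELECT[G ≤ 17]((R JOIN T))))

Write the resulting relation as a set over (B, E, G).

{(13, 25, 13), (13, 36, 17), (13, 6, 14)}

Joining R and T on B yields {(1, 26, 26, 21), (1, 36, 26, 21), (1, 6, 26, 21), (13, 13, 25, 13), (13, 13, 25, 36), (13, 13, 36, 17), (13, 13, 39, 23), (13, 13, 6, 14), (13, 24, 25, 13), (13, 24, 25, 36), (13, 24, 36, 17), (13, 24, 39, 23), (13, 24, 6, 14)}.
Filtering on G ≤ 17 leaves {(13, 13, 25, 13), (13, 13, 36, 17), (13, 13, 6, 14), (13, 24, 25, 13), (13, 24, 36, 17), (13, 24, 6, 14)}.
Filtering on F > G leaves {(13, 24, 25, 13), (13, 24, 36, 17), (13, 24, 6, 14)}.
Keep only column(s) B, E, G: {(13, 25, 13), (13, 36, 17), (13, 6, 14)}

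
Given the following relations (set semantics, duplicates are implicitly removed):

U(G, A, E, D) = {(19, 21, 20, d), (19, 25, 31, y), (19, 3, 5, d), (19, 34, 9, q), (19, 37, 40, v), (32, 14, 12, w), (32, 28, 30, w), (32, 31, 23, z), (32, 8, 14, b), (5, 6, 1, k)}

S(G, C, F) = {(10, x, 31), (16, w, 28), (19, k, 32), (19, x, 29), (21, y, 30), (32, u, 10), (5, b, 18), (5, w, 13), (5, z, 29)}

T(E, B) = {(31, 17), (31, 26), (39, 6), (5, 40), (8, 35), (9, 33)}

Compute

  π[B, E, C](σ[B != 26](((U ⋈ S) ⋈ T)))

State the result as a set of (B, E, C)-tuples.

{(17, 31, k), (17, 31, x), (33, 9, k), (33, 9, x), (40, 5, k), (40, 5, x)}

Joining U and S on G yields {(19, 21, 20, d, k, 32), (19, 21, 20, d, x, 29), (19, 25, 31, y, k, 32), (19, 25, 31, y, x, 29), (19, 3, 5, d, k, 32), (19, 3, 5, d, x, 29), (19, 34, 9, q, k, 32), (19, 34, 9, q, x, 29), (19, 37, 40, v, k, 32), (19, 37, 40, v, x, 29), (32, 14, 12, w, u, 10), (32, 28, 30, w, u, 10), (32, 31, 23, z, u, 10), (32, 8, 14, b, u, 10), (5, 6, 1, k, b, 18), (5, 6, 1, k, w, 13), (5, 6, 1, k, z, 29)}.
Joining (U ⋈ S) and T on E yields {(19, 25, 31, y, k, 32, 17), (19, 25, 31, y, k, 32, 26), (19, 25, 31, y, x, 29, 17), (19, 25, 31, y, x, 29, 26), (19, 3, 5, d, k, 32, 40), (19, 3, 5, d, x, 29, 40), (19, 34, 9, q, k, 32, 33), (19, 34, 9, q, x, 29, 33)}.
Selection B != 26: {(19, 25, 31, y, k, 32, 17), (19, 25, 31, y, x, 29, 17), (19, 3, 5, d, k, 32, 40), (19, 3, 5, d, x, 29, 40), (19, 34, 9, q, k, 32, 33), (19, 34, 9, q, x, 29, 33)}
Projecting to B, E, C: {(17, 31, k), (17, 31, x), (33, 9, k), (33, 9, x), (40, 5, k), (40, 5, x)}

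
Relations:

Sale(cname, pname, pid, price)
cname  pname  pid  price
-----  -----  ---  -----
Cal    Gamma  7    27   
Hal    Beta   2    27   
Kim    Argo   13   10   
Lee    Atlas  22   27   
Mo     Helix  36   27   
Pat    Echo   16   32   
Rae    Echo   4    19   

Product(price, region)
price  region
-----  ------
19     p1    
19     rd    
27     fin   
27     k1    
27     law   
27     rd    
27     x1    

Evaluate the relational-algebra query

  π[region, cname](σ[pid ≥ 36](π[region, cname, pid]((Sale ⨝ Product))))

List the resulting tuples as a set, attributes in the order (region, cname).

{(fin, Mo), (k1, Mo), (law, Mo), (rd, Mo), (x1, Mo)}

Joining Sale and Product on price yields {(Cal, Gamma, 7, 27, fin), (Cal, Gamma, 7, 27, k1), (Cal, Gamma, 7, 27, law), (Cal, Gamma, 7, 27, rd), (Cal, Gamma, 7, 27, x1), (Hal, Beta, 2, 27, fin), (Hal, Beta, 2, 27, k1), (Hal, Beta, 2, 27, law), (Hal, Beta, 2, 27, rd), (Hal, Beta, 2, 27, x1), (Lee, Atlas, 22, 27, fin), (Lee, Atlas, 22, 27, k1), (Lee, Atlas, 22, 27, law), (Lee, Atlas, 22, 27, rd), (Lee, Atlas, 22, 27, x1), (Mo, Helix, 36, 27, fin), (Mo, Helix, 36, 27, k1), (Mo, Helix, 36, 27, law), (Mo, Helix, 36, 27, rd), (Mo, Helix, 36, 27, x1), (Rae, Echo, 4, 19, p1), (Rae, Echo, 4, 19, rd)}.
Keep only column(s) region, cname, pid: {(fin, Cal, 7), (fin, Hal, 2), (fin, Lee, 22), (fin, Mo, 36), (k1, Cal, 7), (k1, Hal, 2), (k1, Lee, 22), (k1, Mo, 36), (law, Cal, 7), (law, Hal, 2), (law, Lee, 22), (law, Mo, 36), (p1, Rae, 4), (rd, Cal, 7), (rd, Hal, 2), (rd, Lee, 22), (rd, Mo, 36), (rd, Rae, 4), (x1, Cal, 7), (x1, Hal, 2), (x1, Lee, 22), (x1, Mo, 36)}
σ[pid ≥ 36]: keep tuples satisfying pid ≥ 36 → {(fin, Mo, 36), (k1, Mo, 36), (law, Mo, 36), (rd, Mo, 36), (x1, Mo, 36)}
Keep only column(s) region, cname: {(fin, Mo), (k1, Mo), (law, Mo), (rd, Mo), (x1, Mo)}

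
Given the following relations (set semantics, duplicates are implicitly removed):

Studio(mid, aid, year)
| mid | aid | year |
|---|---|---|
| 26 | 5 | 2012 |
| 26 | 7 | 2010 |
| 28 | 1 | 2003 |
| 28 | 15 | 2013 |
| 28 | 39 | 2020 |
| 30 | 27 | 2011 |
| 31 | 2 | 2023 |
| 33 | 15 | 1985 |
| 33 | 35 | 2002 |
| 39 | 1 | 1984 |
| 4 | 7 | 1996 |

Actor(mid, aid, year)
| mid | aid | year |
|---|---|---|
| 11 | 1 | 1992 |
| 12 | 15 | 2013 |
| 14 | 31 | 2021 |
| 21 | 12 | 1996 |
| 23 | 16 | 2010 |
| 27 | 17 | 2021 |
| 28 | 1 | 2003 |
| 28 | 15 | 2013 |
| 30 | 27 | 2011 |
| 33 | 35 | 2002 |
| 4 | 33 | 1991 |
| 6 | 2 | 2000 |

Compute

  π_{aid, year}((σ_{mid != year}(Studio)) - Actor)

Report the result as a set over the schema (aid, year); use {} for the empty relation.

Selection mid != year: {(26, 5, 2012), (26, 7, 2010), (28, 1, 2003), (28, 15, 2013), (28, 39, 2020), (30, 27, 2011), (31, 2, 2023), (33, 15, 1985), (33, 35, 2002), (39, 1, 1984), (4, 7, 1996)}
Difference: {(26, 5, 2012), (26, 7, 2010), (28, 1, 2003), (28, 15, 2013), (28, 39, 2020), (30, 27, 2011), (31, 2, 2023), (33, 15, 1985), (33, 35, 2002), (39, 1, 1984), (4, 7, 1996)} with {(11, 1, 1992), (12, 15, 2013), (14, 31, 2021), (21, 12, 1996), (23, 16, 2010), (27, 17, 2021), (28, 1, 2003), (28, 15, 2013), (30, 27, 2011), (33, 35, 2002), (4, 33, 1991), (6, 2, 2000)} → {(26, 5, 2012), (26, 7, 2010), (28, 39, 2020), (31, 2, 2023), (33, 15, 1985), (39, 1, 1984), (4, 7, 1996)}
π_{aid, year} gives {(1, 1984), (15, 1985), (2, 2023), (39, 2020), (5, 2012), (7, 1996), (7, 2010)}.

{(1, 1984), (15, 1985), (2, 2023), (39, 2020), (5, 2012), (7, 1996), (7, 2010)}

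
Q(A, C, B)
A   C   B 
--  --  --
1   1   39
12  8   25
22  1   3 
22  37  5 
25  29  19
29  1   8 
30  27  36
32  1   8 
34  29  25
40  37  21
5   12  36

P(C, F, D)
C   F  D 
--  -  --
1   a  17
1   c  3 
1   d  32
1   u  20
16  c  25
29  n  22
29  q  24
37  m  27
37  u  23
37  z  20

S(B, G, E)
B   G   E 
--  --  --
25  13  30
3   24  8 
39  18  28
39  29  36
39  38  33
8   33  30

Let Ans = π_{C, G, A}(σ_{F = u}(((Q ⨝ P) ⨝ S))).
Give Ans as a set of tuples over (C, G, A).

{(1, 18, 1), (1, 24, 22), (1, 29, 1), (1, 33, 29), (1, 33, 32), (1, 38, 1)}

Natural join on C: {(1, 1, 39, a, 17), (1, 1, 39, c, 3), (1, 1, 39, d, 32), (1, 1, 39, u, 20), (22, 1, 3, a, 17), (22, 1, 3, c, 3), (22, 1, 3, d, 32), (22, 1, 3, u, 20), (22, 37, 5, m, 27), (22, 37, 5, u, 23), (22, 37, 5, z, 20), (25, 29, 19, n, 22), (25, 29, 19, q, 24), (29, 1, 8, a, 17), (29, 1, 8, c, 3), (29, 1, 8, d, 32), (29, 1, 8, u, 20), (32, 1, 8, a, 17), (32, 1, 8, c, 3), (32, 1, 8, d, 32), (32, 1, 8, u, 20), (34, 29, 25, n, 22), (34, 29, 25, q, 24), (40, 37, 21, m, 27), (40, 37, 21, u, 23), (40, 37, 21, z, 20)}
Natural join on B: {(1, 1, 39, a, 17, 18, 28), (1, 1, 39, a, 17, 29, 36), (1, 1, 39, a, 17, 38, 33), (1, 1, 39, c, 3, 18, 28), (1, 1, 39, c, 3, 29, 36), (1, 1, 39, c, 3, 38, 33), (1, 1, 39, d, 32, 18, 28), (1, 1, 39, d, 32, 29, 36), (1, 1, 39, d, 32, 38, 33), (1, 1, 39, u, 20, 18, 28), (1, 1, 39, u, 20, 29, 36), (1, 1, 39, u, 20, 38, 33), (22, 1, 3, a, 17, 24, 8), (22, 1, 3, c, 3, 24, 8), (22, 1, 3, d, 32, 24, 8), (22, 1, 3, u, 20, 24, 8), (29, 1, 8, a, 17, 33, 30), (29, 1, 8, c, 3, 33, 30), (29, 1, 8, d, 32, 33, 30), (29, 1, 8, u, 20, 33, 30), (32, 1, 8, a, 17, 33, 30), (32, 1, 8, c, 3, 33, 30), (32, 1, 8, d, 32, 33, 30), (32, 1, 8, u, 20, 33, 30), (34, 29, 25, n, 22, 13, 30), (34, 29, 25, q, 24, 13, 30)}
Filtering on F = u leaves {(1, 1, 39, u, 20, 18, 28), (1, 1, 39, u, 20, 29, 36), (1, 1, 39, u, 20, 38, 33), (22, 1, 3, u, 20, 24, 8), (29, 1, 8, u, 20, 33, 30), (32, 1, 8, u, 20, 33, 30)}.
Keep only column(s) C, G, A: {(1, 18, 1), (1, 24, 22), (1, 29, 1), (1, 33, 29), (1, 33, 32), (1, 38, 1)}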